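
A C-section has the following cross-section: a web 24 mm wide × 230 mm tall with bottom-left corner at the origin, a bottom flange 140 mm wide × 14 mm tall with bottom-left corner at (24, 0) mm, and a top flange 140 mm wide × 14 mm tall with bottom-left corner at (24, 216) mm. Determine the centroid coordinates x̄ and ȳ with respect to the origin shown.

Part | A | x̄ᵢ | ȳᵢ | A·x̄ᵢ | A·ȳᵢ
web | 5520.00 | 12.00 | 115.00 | 66240.00 | 634800.00
bottom flange | 1960.00 | 94.00 | 7.00 | 184240.00 | 13720.00
top flange | 1960.00 | 94.00 | 223.00 | 184240.00 | 437080.00
Σ | 9440.00 |  |  | 434720.00 | 1085600.00
x̄ = 434720.00 / 9440.00 = 46.05 mm
ȳ = 1085600.00 / 9440.00 = 115.00 mm

x̄ = 46.05 mm, ȳ = 115.00 mm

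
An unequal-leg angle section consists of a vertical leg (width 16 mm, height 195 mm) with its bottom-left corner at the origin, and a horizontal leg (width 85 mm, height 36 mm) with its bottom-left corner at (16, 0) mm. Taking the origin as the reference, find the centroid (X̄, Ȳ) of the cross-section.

X̄ = 33.00 mm, Ȳ = 58.14 mm

Part | A | x̄ᵢ | ȳᵢ | A·x̄ᵢ | A·ȳᵢ
vertical leg | 3120.00 | 8.00 | 97.50 | 24960.00 | 304200.00
horizontal leg | 3060.00 | 58.50 | 18.00 | 179010.00 | 55080.00
Σ | 6180.00 |  |  | 203970.00 | 359280.00
X̄ = 203970.00 / 6180.00 = 33.00 mm
Ȳ = 359280.00 / 6180.00 = 58.14 mm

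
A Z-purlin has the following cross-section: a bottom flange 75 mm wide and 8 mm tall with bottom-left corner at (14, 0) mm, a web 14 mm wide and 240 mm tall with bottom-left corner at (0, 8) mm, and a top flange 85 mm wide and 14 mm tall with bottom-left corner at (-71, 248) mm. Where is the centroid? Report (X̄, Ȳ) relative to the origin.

bottom flange: A = 75 × 8 = 600.00, centroid at (51.50, 4.00).
web: A = 14 × 240 = 3360.00, centroid at (7.00, 128.00).
top flange: A = 85 × 14 = 1190.00, centroid at (-28.50, 255.00).
ΣA = 5150.00 mm², ΣAX̄ = 20505.00 mm³, ΣAȲ = 735930.00 mm³.
X̄ = 20505.00/5150.00 = 3.98 mm; Ȳ = 735930.00/5150.00 = 142.90 mm.

X̄ = 3.98 mm, Ȳ = 142.90 mm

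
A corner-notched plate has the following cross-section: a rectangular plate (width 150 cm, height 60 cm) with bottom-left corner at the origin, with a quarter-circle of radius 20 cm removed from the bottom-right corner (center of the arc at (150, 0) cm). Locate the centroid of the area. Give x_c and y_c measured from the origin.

x_c = 72.59 cm, y_c = 30.78 cm

Part | A | x̄ᵢ | ȳᵢ | A·x̄ᵢ | A·ȳᵢ
plate | 9000.00 | 75.00 | 30.00 | 675000.00 | 270000.00
removed quarter-circle | -314.16 | 141.51 | 8.49 | -44457.22 | -2666.67
Σ | 8685.84 |  |  | 630542.78 | 267333.33
x_c = 630542.78 / 8685.84 = 72.59 cm
y_c = 267333.33 / 8685.84 = 30.78 cm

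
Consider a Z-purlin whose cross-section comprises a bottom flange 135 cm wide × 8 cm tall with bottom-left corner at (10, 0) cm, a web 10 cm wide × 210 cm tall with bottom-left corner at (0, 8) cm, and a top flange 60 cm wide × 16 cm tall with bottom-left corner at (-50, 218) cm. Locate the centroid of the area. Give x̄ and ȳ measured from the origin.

x̄ = 18.12 cm, ȳ = 110.77 cm

bottom flange: A = 135 × 8 = 1080.00, centroid at (77.50, 4.00).
web: A = 10 × 210 = 2100.00, centroid at (5.00, 113.00).
top flange: A = 60 × 16 = 960.00, centroid at (-20.00, 226.00).
ΣA = 4140.00 cm²
ΣAx̄ = (1080.00)(77.50) + (2100.00)(5.00) + (960.00)(-20.00) = 75000.00 cm³
ΣAȳ = (1080.00)(4.00) + (2100.00)(113.00) + (960.00)(226.00) = 458580.00 cm³
x̄ = 75000.00 / 4140.00 = 18.12 cm
ȳ = 458580.00 / 4140.00 = 110.77 cm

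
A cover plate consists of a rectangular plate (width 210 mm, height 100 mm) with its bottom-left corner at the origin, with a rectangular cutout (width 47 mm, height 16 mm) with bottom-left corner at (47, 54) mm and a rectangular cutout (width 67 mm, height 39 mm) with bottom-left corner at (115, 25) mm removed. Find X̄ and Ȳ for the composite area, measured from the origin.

X̄ = 100.03 mm, Ȳ = 50.30 mm

Part | A | x̄ᵢ | ȳᵢ | A·x̄ᵢ | A·ȳᵢ
plate | 21000.00 | 105.00 | 50.00 | 2205000.00 | 1050000.00
hole 1 | -752.00 | 70.50 | 62.00 | -53016.00 | -46624.00
hole 2 | -2613.00 | 148.50 | 44.50 | -388030.50 | -116278.50
Σ | 17635.00 |  |  | 1763953.50 | 887097.50
X̄ = 1763953.50 / 17635.00 = 100.03 mm
Ȳ = 887097.50 / 17635.00 = 50.30 mm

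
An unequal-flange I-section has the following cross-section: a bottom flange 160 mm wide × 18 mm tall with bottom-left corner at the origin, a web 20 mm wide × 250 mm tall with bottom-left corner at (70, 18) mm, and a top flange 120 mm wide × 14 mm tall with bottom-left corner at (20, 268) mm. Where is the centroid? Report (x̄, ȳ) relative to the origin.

x̄ = 80.00 mm, ȳ = 125.83 mm

bottom flange: A = 160 × 18 = 2880.00, centroid at (80.00, 9.00).
web: A = 20 × 250 = 5000.00, centroid at (80.00, 143.00).
top flange: A = 120 × 14 = 1680.00, centroid at (80.00, 275.00).
ΣA = 9560.00 mm²
ΣAx̄ = (2880.00)(80.00) + (5000.00)(80.00) + (1680.00)(80.00) = 764800.00 mm³
ΣAȳ = (2880.00)(9.00) + (5000.00)(143.00) + (1680.00)(275.00) = 1202920.00 mm³
x̄ = 764800.00 / 9560.00 = 80.00 mm
ȳ = 1202920.00 / 9560.00 = 125.83 mm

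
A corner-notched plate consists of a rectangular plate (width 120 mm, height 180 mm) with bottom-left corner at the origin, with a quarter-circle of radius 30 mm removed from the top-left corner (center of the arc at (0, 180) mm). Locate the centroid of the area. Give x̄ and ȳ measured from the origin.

x̄ = 61.60 mm, ȳ = 87.39 mm

plate: A = 120 × 180 = 21600.00, centroid at (60.00, 90.00).
removed quarter-circle: A = −¼π·30² = -706.86, centroid at (12.73, 167.27).
ΣA = 20893.14 mm²
ΣAx̄ = (21600.00)(60.00) + (-706.86)(12.73) = 1287000.00 mm³
ΣAȳ = (21600.00)(90.00) + (-706.86)(167.27) = 1825765.50 mm³
x̄ = 1287000.00 / 20893.14 = 61.60 mm
ȳ = 1825765.50 / 20893.14 = 87.39 mm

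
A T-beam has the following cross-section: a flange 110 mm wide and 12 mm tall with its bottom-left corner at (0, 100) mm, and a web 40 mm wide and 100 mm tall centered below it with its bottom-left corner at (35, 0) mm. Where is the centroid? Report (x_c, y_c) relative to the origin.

x_c = 55.00 mm, y_c = 63.89 mm

web: A = 40 × 100 = 4000.00, centroid at (55.00, 50.00).
flange: A = 110 × 12 = 1320.00, centroid at (55.00, 106.00).
ΣA = 5320.00 mm²
ΣAx_c = (4000.00)(55.00) + (1320.00)(55.00) = 292600.00 mm³
ΣAy_c = (4000.00)(50.00) + (1320.00)(106.00) = 339920.00 mm³
x_c = 292600.00 / 5320.00 = 55.00 mm
y_c = 339920.00 / 5320.00 = 63.89 mm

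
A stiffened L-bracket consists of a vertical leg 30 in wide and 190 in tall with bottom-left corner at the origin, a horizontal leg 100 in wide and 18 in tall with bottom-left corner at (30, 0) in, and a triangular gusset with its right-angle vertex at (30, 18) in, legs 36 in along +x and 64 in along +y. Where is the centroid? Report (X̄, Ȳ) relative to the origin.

X̄ = 32.12 in, Ȳ = 69.70 in

vertical leg: A = 30 × 190 = 5700.00, centroid at (15.00, 95.00).
horizontal leg: A = 100 × 18 = 1800.00, centroid at (80.00, 9.00).
gusset: A = ½·36·64 = 1152.00, centroid at (42.00, 39.33).
ΣA = 8652.00 in², ΣAX̄ = 277884.00 in³, ΣAȲ = 603012.00 in³.
X̄ = 277884.00/8652.00 = 32.12 in; Ȳ = 603012.00/8652.00 = 69.70 in.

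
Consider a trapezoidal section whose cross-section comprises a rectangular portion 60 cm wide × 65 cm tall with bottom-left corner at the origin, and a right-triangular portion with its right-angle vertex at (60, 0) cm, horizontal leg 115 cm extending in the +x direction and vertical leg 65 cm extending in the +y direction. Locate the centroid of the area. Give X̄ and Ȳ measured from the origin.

X̄ = 63.44 cm, Ȳ = 27.20 cm

rectangular portion: A = 60 × 65 = 3900.00, centroid at (30.00, 32.50).
triangular portion: A = ½·115·65 = 3737.50, centroid at (98.33, 21.67).
ΣA = 7637.50 cm², ΣAX̄ = 484520.83 cm³, ΣAȲ = 207729.17 cm³.
X̄ = 484520.83/7637.50 = 63.44 cm; Ȳ = 207729.17/7637.50 = 27.20 cm.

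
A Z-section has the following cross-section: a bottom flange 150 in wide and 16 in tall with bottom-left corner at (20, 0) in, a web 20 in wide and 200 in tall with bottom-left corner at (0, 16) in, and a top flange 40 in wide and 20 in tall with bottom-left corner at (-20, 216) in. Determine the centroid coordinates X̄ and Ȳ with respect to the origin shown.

X̄ = 37.22 in, Ȳ = 92.22 in

bottom flange: A = 150 × 16 = 2400.00, centroid at (95.00, 8.00).
web: A = 20 × 200 = 4000.00, centroid at (10.00, 116.00).
top flange: A = 40 × 20 = 800.00, centroid at (0.00, 226.00).
ΣA = 7200.00 in²
ΣAX̄ = (2400.00)(95.00) + (4000.00)(10.00) + (800.00)(0.00) = 268000.00 in³
ΣAȲ = (2400.00)(8.00) + (4000.00)(116.00) + (800.00)(226.00) = 664000.00 in³
X̄ = 268000.00 / 7200.00 = 37.22 in
Ȳ = 664000.00 / 7200.00 = 92.22 in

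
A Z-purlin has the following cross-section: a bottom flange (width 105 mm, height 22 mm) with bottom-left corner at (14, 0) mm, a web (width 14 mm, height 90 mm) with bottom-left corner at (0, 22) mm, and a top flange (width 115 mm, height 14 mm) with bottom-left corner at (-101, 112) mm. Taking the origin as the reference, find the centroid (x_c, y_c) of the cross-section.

x_c = 17.84 mm, y_c = 58.19 mm

bottom flange: A = 105 × 22 = 2310.00, centroid at (66.50, 11.00).
web: A = 14 × 90 = 1260.00, centroid at (7.00, 67.00).
top flange: A = 115 × 14 = 1610.00, centroid at (-43.50, 119.00).
ΣA = 5180.00 mm²
ΣAx_c = (2310.00)(66.50) + (1260.00)(7.00) + (1610.00)(-43.50) = 92400.00 mm³
ΣAy_c = (2310.00)(11.00) + (1260.00)(67.00) + (1610.00)(119.00) = 301420.00 mm³
x_c = 92400.00 / 5180.00 = 17.84 mm
y_c = 301420.00 / 5180.00 = 58.19 mm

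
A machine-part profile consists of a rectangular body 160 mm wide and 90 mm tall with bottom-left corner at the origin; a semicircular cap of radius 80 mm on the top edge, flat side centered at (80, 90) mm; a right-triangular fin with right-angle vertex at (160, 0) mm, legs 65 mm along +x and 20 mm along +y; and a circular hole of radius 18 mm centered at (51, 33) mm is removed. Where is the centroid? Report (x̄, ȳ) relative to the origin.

x̄ = 83.97 mm, ȳ = 77.43 mm

Part | A | x̄ᵢ | ȳᵢ | A·x̄ᵢ | A·ȳᵢ
rectangular body | 14400.00 | 80.00 | 45.00 | 1152000.00 | 648000.00
semicircular top | 10053.10 | 80.00 | 123.95 | 804247.72 | 1246112.02
triangular fin | 650.00 | 181.67 | 6.67 | 118083.33 | 4333.33
hole | -1017.88 | 51.00 | 33.00 | -51911.68 | -33589.91
Σ | 24085.22 |  |  | 2022419.38 | 1864855.44
x̄ = 2022419.38 / 24085.22 = 83.97 mm
ȳ = 1864855.44 / 24085.22 = 77.43 mm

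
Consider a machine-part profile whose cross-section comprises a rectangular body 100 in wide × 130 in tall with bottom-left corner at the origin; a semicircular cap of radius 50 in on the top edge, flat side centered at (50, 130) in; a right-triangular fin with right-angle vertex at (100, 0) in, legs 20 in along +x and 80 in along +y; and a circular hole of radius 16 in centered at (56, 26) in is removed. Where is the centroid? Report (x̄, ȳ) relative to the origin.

rectangular body: A = 100 × 130 = 13000.00, centroid at (50.00, 65.00).
semicircular top: A = ½π·50² = 3926.99, centroid at (50.00, 151.22).
triangular fin: A = ½·20·80 = 800.00, centroid at (106.67, 26.67).
hole: A = −π·16² = -804.25, centroid at (56.00, 26.00).
ΣA = 16922.74 in², ΣAx̄ = 886645.00 in³, ΣAȳ = 1439265.03 in³.
x̄ = 886645.00/16922.74 = 52.39 in; ȳ = 1439265.03/16922.74 = 85.05 in.

x̄ = 52.39 in, ȳ = 85.05 in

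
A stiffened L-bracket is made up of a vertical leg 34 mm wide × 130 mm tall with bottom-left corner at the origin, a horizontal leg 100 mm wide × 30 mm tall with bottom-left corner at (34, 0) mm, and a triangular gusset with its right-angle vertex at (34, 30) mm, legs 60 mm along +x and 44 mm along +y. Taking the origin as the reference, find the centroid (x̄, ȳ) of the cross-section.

x̄ = 45.59 mm, ȳ = 44.77 mm

vertical leg: A = 34 × 130 = 4420.00, centroid at (17.00, 65.00).
horizontal leg: A = 100 × 30 = 3000.00, centroid at (84.00, 15.00).
gusset: A = ½·60·44 = 1320.00, centroid at (54.00, 44.67).
ΣA = 8740.00 mm², ΣAx̄ = 398420.00 mm³, ΣAȳ = 391260.00 mm³.
x̄ = 398420.00/8740.00 = 45.59 mm; ȳ = 391260.00/8740.00 = 44.77 mm.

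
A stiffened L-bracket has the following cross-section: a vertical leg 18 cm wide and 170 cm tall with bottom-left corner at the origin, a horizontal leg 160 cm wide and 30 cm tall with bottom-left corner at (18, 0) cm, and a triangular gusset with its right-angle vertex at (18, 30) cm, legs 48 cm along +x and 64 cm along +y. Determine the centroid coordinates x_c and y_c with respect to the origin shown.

x_c = 58.55 cm, y_c = 43.74 cm

vertical leg: A = 18 × 170 = 3060.00, centroid at (9.00, 85.00).
horizontal leg: A = 160 × 30 = 4800.00, centroid at (98.00, 15.00).
gusset: A = ½·48·64 = 1536.00, centroid at (34.00, 51.33).
ΣA = 9396.00 cm²
ΣAx_c = (3060.00)(9.00) + (4800.00)(98.00) + (1536.00)(34.00) = 550164.00 cm³
ΣAy_c = (3060.00)(85.00) + (4800.00)(15.00) + (1536.00)(51.33) = 410948.00 cm³
x_c = 550164.00 / 9396.00 = 58.55 cm
y_c = 410948.00 / 9396.00 = 43.74 cm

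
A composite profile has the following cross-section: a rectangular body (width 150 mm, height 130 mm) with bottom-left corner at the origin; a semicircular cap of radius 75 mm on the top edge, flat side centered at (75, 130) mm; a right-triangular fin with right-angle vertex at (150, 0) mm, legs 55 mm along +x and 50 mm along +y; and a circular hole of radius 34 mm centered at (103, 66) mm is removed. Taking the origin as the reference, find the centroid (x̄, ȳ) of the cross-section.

Part | A | x̄ᵢ | ȳᵢ | A·x̄ᵢ | A·ȳᵢ
rectangular body | 19500.00 | 75.00 | 65.00 | 1462500.00 | 1267500.00
semicircular top | 8835.73 | 75.00 | 161.83 | 662679.70 | 1429894.81
triangular fin | 1375.00 | 168.33 | 16.67 | 231458.33 | 22916.67
hole | -3631.68 | 103.00 | 66.00 | -374063.15 | -239690.95
Σ | 26079.05 |  |  | 1982574.88 | 2480620.53
x̄ = 1982574.88 / 26079.05 = 76.02 mm
ȳ = 2480620.53 / 26079.05 = 95.12 mm

x̄ = 76.02 mm, ȳ = 95.12 mm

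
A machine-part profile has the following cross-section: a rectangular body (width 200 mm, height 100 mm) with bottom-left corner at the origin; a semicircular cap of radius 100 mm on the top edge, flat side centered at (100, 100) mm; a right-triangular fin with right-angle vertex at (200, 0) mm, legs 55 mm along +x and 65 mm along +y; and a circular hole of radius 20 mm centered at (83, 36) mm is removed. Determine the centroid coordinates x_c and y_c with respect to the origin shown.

rectangular body: A = 200 × 100 = 20000.00, centroid at (100.00, 50.00).
semicircular top: A = ½π·100² = 15707.96, centroid at (100.00, 142.44).
triangular fin: A = ½·55·65 = 1787.50, centroid at (218.33, 21.67).
hole: A = −π·20² = -1256.64, centroid at (83.00, 36.00).
ΣA = 36238.83 mm²
ΣAx_c = (20000.00)(100.00) + (15707.96)(100.00) + (1787.50)(218.33) + (-1256.64)(83.00) = 3856766.28 mm³
ΣAy_c = (20000.00)(50.00) + (15707.96)(142.44) + (1787.50)(21.67) + (-1256.64)(36.00) = 3230953.23 mm³
x_c = 3856766.28 / 36238.83 = 106.43 mm
y_c = 3230953.23 / 36238.83 = 89.16 mm

x_c = 106.43 mm, y_c = 89.16 mm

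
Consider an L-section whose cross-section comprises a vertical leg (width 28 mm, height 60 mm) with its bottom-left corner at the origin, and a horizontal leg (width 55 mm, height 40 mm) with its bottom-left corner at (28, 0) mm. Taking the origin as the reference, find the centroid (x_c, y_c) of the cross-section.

x_c = 37.53 mm, y_c = 24.33 mm

vertical leg: A = 28 × 60 = 1680.00, centroid at (14.00, 30.00).
horizontal leg: A = 55 × 40 = 2200.00, centroid at (55.50, 20.00).
ΣA = 3880.00 mm²
ΣAx_c = (1680.00)(14.00) + (2200.00)(55.50) = 145620.00 mm³
ΣAy_c = (1680.00)(30.00) + (2200.00)(20.00) = 94400.00 mm³
x_c = 145620.00 / 3880.00 = 37.53 mm
y_c = 94400.00 / 3880.00 = 24.33 mm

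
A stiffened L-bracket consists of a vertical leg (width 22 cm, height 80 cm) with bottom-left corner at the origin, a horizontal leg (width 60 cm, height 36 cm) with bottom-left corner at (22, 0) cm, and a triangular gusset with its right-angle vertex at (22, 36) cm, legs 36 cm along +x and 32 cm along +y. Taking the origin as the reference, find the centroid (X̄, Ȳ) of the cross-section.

vertical leg: A = 22 × 80 = 1760.00, centroid at (11.00, 40.00).
horizontal leg: A = 60 × 36 = 2160.00, centroid at (52.00, 18.00).
gusset: A = ½·36·32 = 576.00, centroid at (34.00, 46.67).
ΣA = 4496.00 cm²
ΣAX̄ = (1760.00)(11.00) + (2160.00)(52.00) + (576.00)(34.00) = 151264.00 cm³
ΣAȲ = (1760.00)(40.00) + (2160.00)(18.00) + (576.00)(46.67) = 136160.00 cm³
X̄ = 151264.00 / 4496.00 = 33.64 cm
Ȳ = 136160.00 / 4496.00 = 30.28 cm

X̄ = 33.64 cm, Ȳ = 30.28 cm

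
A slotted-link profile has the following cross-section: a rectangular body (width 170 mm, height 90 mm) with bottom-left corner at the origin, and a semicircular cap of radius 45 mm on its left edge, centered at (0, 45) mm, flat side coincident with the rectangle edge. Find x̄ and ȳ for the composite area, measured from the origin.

x̄ = 67.08 mm, ȳ = 45.00 mm

rectangular body: A = 170 × 90 = 15300.00, centroid at (85.00, 45.00).
semicircular end: A = ½π·45² = 3180.86, centroid at (-19.10, 45.00).
ΣA = 18480.86 mm², ΣAx̄ = 1239750.00 mm³, ΣAȳ = 831638.82 mm³.
x̄ = 1239750.00/18480.86 = 67.08 mm; ȳ = 831638.82/18480.86 = 45.00 mm.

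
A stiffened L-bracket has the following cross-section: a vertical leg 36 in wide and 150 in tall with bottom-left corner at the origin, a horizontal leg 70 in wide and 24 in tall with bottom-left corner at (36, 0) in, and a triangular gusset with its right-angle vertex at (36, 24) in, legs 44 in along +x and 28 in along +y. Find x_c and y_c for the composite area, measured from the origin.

x_c = 32.18 in, y_c = 57.91 in

Part | A | x̄ᵢ | ȳᵢ | A·x̄ᵢ | A·ȳᵢ
vertical leg | 5400.00 | 18.00 | 75.00 | 97200.00 | 405000.00
horizontal leg | 1680.00 | 71.00 | 12.00 | 119280.00 | 20160.00
gusset | 616.00 | 50.67 | 33.33 | 31210.67 | 20533.33
Σ | 7696.00 |  |  | 247690.67 | 445693.33
x_c = 247690.67 / 7696.00 = 32.18 in
y_c = 445693.33 / 7696.00 = 57.91 in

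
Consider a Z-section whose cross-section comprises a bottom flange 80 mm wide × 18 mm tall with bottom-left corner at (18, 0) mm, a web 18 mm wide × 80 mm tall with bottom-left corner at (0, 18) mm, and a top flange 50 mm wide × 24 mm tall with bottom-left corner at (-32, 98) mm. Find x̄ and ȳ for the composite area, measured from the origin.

bottom flange: A = 80 × 18 = 1440.00, centroid at (58.00, 9.00).
web: A = 18 × 80 = 1440.00, centroid at (9.00, 58.00).
top flange: A = 50 × 24 = 1200.00, centroid at (-7.00, 110.00).
ΣA = 4080.00 mm²
ΣAx̄ = (1440.00)(58.00) + (1440.00)(9.00) + (1200.00)(-7.00) = 88080.00 mm³
ΣAȳ = (1440.00)(9.00) + (1440.00)(58.00) + (1200.00)(110.00) = 228480.00 mm³
x̄ = 88080.00 / 4080.00 = 21.59 mm
ȳ = 228480.00 / 4080.00 = 56.00 mm

x̄ = 21.59 mm, ȳ = 56.00 mm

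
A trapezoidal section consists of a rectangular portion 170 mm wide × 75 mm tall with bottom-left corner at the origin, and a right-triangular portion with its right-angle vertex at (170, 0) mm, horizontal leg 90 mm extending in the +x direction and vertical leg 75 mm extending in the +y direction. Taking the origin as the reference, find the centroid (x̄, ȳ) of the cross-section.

x̄ = 109.07 mm, ȳ = 34.88 mm

rectangular portion: A = 170 × 75 = 12750.00, centroid at (85.00, 37.50).
triangular portion: A = ½·90·75 = 3375.00, centroid at (200.00, 25.00).
ΣA = 16125.00 mm²
ΣAx̄ = (12750.00)(85.00) + (3375.00)(200.00) = 1758750.00 mm³
ΣAȳ = (12750.00)(37.50) + (3375.00)(25.00) = 562500.00 mm³
x̄ = 1758750.00 / 16125.00 = 109.07 mm
ȳ = 562500.00 / 16125.00 = 34.88 mm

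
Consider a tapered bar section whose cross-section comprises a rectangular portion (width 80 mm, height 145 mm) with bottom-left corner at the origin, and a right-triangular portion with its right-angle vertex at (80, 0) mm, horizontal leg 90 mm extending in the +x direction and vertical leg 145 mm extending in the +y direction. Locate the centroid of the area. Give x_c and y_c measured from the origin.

rectangular portion: A = 80 × 145 = 11600.00, centroid at (40.00, 72.50).
triangular portion: A = ½·90·145 = 6525.00, centroid at (110.00, 48.33).
ΣA = 18125.00 mm²
ΣAx_c = (11600.00)(40.00) + (6525.00)(110.00) = 1181750.00 mm³
ΣAy_c = (11600.00)(72.50) + (6525.00)(48.33) = 1156375.00 mm³
x_c = 1181750.00 / 18125.00 = 65.20 mm
y_c = 1156375.00 / 18125.00 = 63.80 mm

x_c = 65.20 mm, y_c = 63.80 mm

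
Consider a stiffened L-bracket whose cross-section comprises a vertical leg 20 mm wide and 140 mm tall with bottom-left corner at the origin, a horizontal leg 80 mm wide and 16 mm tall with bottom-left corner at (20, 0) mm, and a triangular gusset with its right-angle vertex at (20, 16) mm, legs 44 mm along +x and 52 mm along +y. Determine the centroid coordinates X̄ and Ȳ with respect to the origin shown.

X̄ = 27.65 mm, Ȳ = 46.78 mm

Part | A | x̄ᵢ | ȳᵢ | A·x̄ᵢ | A·ȳᵢ
vertical leg | 2800.00 | 10.00 | 70.00 | 28000.00 | 196000.00
horizontal leg | 1280.00 | 60.00 | 8.00 | 76800.00 | 10240.00
gusset | 1144.00 | 34.67 | 33.33 | 39658.67 | 38133.33
Σ | 5224.00 |  |  | 144458.67 | 244373.33
X̄ = 144458.67 / 5224.00 = 27.65 mm
Ȳ = 244373.33 / 5224.00 = 46.78 mm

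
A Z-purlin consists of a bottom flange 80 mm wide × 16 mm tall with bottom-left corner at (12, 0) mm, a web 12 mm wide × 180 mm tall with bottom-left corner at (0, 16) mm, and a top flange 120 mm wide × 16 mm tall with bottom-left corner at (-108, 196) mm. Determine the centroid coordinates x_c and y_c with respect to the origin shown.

Part | A | x̄ᵢ | ȳᵢ | A·x̄ᵢ | A·ȳᵢ
bottom flange | 1280.00 | 52.00 | 8.00 | 66560.00 | 10240.00
web | 2160.00 | 6.00 | 106.00 | 12960.00 | 228960.00
top flange | 1920.00 | -48.00 | 204.00 | -92160.00 | 391680.00
Σ | 5360.00 |  |  | -12640.00 | 630880.00
x_c = -12640.00 / 5360.00 = -2.36 mm
y_c = 630880.00 / 5360.00 = 117.70 mm

x_c = -2.36 mm, y_c = 117.70 mm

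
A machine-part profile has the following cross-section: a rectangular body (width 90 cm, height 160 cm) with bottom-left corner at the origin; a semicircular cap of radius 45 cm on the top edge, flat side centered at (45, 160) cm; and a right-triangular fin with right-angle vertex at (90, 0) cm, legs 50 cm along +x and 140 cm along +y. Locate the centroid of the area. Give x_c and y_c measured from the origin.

x_c = 55.24 cm, y_c = 89.42 cm

Part | A | x̄ᵢ | ȳᵢ | A·x̄ᵢ | A·ȳᵢ
rectangular body | 14400.00 | 45.00 | 80.00 | 648000.00 | 1152000.00
semicircular top | 3180.86 | 45.00 | 179.10 | 143138.82 | 569688.01
triangular fin | 3500.00 | 106.67 | 46.67 | 373333.33 | 163333.33
Σ | 21080.86 |  |  | 1164472.15 | 1885021.34
x_c = 1164472.15 / 21080.86 = 55.24 cm
y_c = 1885021.34 / 21080.86 = 89.42 cm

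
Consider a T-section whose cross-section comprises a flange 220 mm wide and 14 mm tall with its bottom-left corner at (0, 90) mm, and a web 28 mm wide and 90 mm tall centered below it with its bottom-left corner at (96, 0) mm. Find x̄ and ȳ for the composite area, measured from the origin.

x̄ = 110.00 mm, ȳ = 73.60 mm

web: A = 28 × 90 = 2520.00, centroid at (110.00, 45.00).
flange: A = 220 × 14 = 3080.00, centroid at (110.00, 97.00).
ΣA = 5600.00 mm²
ΣAx̄ = (2520.00)(110.00) + (3080.00)(110.00) = 616000.00 mm³
ΣAȳ = (2520.00)(45.00) + (3080.00)(97.00) = 412160.00 mm³
x̄ = 616000.00 / 5600.00 = 110.00 mm
ȳ = 412160.00 / 5600.00 = 73.60 mm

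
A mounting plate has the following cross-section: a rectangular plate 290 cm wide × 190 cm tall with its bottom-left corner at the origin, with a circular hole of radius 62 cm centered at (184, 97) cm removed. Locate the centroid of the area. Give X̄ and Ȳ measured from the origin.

plate: A = 290 × 190 = 55100.00, centroid at (145.00, 95.00).
hole: A = −π·62² = -12076.28, centroid at (184.00, 97.00).
ΣA = 43023.72 cm²
ΣAX̄ = (55100.00)(145.00) + (-12076.28)(184.00) = 5767464.08 cm³
ΣAȲ = (55100.00)(95.00) + (-12076.28)(97.00) = 4063100.63 cm³
X̄ = 5767464.08 / 43023.72 = 134.05 cm
Ȳ = 4063100.63 / 43023.72 = 94.44 cm

X̄ = 134.05 cm, Ȳ = 94.44 cm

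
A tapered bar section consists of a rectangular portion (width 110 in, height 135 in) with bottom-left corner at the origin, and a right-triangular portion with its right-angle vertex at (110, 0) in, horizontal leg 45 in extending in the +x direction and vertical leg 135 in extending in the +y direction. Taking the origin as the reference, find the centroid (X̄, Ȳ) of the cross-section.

X̄ = 66.89 in, Ȳ = 63.68 in

rectangular portion: A = 110 × 135 = 14850.00, centroid at (55.00, 67.50).
triangular portion: A = ½·45·135 = 3037.50, centroid at (125.00, 45.00).
ΣA = 17887.50 in², ΣAX̄ = 1196437.50 in³, ΣAȲ = 1139062.50 in³.
X̄ = 1196437.50/17887.50 = 66.89 in; Ȳ = 1139062.50/17887.50 = 63.68 in.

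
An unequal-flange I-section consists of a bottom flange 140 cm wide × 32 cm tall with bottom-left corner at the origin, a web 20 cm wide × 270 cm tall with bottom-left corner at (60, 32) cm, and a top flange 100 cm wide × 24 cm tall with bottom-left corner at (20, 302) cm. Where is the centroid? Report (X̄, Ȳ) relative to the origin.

bottom flange: A = 140 × 32 = 4480.00, centroid at (70.00, 16.00).
web: A = 20 × 270 = 5400.00, centroid at (70.00, 167.00).
top flange: A = 100 × 24 = 2400.00, centroid at (70.00, 314.00).
ΣA = 12280.00 cm²
ΣAX̄ = (4480.00)(70.00) + (5400.00)(70.00) + (2400.00)(70.00) = 859600.00 cm³
ΣAȲ = (4480.00)(16.00) + (5400.00)(167.00) + (2400.00)(314.00) = 1727080.00 cm³
X̄ = 859600.00 / 12280.00 = 70.00 cm
Ȳ = 1727080.00 / 12280.00 = 140.64 cm

X̄ = 70.00 cm, Ȳ = 140.64 cm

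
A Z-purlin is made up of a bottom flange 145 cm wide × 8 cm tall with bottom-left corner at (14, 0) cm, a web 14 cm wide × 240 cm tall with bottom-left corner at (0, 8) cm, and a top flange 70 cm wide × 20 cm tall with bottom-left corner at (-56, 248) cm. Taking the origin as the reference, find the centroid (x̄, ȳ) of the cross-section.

x̄ = 15.96 cm, ȳ = 134.45 cm

bottom flange: A = 145 × 8 = 1160.00, centroid at (86.50, 4.00).
web: A = 14 × 240 = 3360.00, centroid at (7.00, 128.00).
top flange: A = 70 × 20 = 1400.00, centroid at (-21.00, 258.00).
ΣA = 5920.00 cm², ΣAx̄ = 94460.00 cm³, ΣAȳ = 795920.00 cm³.
x̄ = 94460.00/5920.00 = 15.96 cm; ȳ = 795920.00/5920.00 = 134.45 cm.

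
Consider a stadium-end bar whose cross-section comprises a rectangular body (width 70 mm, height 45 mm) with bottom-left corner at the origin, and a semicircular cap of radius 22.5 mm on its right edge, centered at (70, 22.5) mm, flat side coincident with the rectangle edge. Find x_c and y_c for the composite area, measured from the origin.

x_c = 43.98 mm, y_c = 22.50 mm

Part | A | x̄ᵢ | ȳᵢ | A·x̄ᵢ | A·ȳᵢ
rectangular body | 3150.00 | 35.00 | 22.50 | 110250.00 | 70875.00
semicircular end | 795.22 | 79.55 | 22.50 | 63258.84 | 17892.35
Σ | 3945.22 |  |  | 173508.84 | 88767.35
x_c = 173508.84 / 3945.22 = 43.98 mm
y_c = 88767.35 / 3945.22 = 22.50 mm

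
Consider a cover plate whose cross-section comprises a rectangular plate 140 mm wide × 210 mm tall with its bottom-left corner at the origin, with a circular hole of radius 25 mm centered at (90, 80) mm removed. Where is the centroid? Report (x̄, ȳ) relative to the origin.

plate: A = 140 × 210 = 29400.00, centroid at (70.00, 105.00).
hole: A = −π·25² = -1963.50, centroid at (90.00, 80.00).
ΣA = 27436.50 mm², ΣAx̄ = 1881285.41 mm³, ΣAȳ = 2929920.37 mm³.
x̄ = 1881285.41/27436.50 = 68.57 mm; ȳ = 2929920.37/27436.50 = 106.79 mm.

x̄ = 68.57 mm, ȳ = 106.79 mm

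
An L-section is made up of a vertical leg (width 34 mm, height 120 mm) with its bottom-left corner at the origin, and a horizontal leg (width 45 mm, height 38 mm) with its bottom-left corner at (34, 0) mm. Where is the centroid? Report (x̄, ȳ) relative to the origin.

x̄ = 28.67 mm, ȳ = 47.89 mm

vertical leg: A = 34 × 120 = 4080.00, centroid at (17.00, 60.00).
horizontal leg: A = 45 × 38 = 1710.00, centroid at (56.50, 19.00).
ΣA = 5790.00 mm², ΣAx̄ = 165975.00 mm³, ΣAȳ = 277290.00 mm³.
x̄ = 165975.00/5790.00 = 28.67 mm; ȳ = 277290.00/5790.00 = 47.89 mm.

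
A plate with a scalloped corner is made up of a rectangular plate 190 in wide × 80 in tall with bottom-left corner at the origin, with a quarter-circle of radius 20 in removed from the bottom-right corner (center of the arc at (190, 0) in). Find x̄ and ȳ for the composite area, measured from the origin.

Part | A | x̄ᵢ | ȳᵢ | A·x̄ᵢ | A·ȳᵢ
plate | 15200.00 | 95.00 | 40.00 | 1444000.00 | 608000.00
removed quarter-circle | -314.16 | 181.51 | 8.49 | -57023.59 | -2666.67
Σ | 14885.84 |  |  | 1386976.41 | 605333.33
x̄ = 1386976.41 / 14885.84 = 93.17 in
ȳ = 605333.33 / 14885.84 = 40.67 in

x̄ = 93.17 in, ȳ = 40.67 in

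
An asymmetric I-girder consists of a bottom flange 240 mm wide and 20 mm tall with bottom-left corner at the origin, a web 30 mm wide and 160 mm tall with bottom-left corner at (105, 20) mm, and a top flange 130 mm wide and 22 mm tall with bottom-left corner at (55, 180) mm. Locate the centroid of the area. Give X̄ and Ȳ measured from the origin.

Part | A | x̄ᵢ | ȳᵢ | A·x̄ᵢ | A·ȳᵢ
bottom flange | 4800.00 | 120.00 | 10.00 | 576000.00 | 48000.00
web | 4800.00 | 120.00 | 100.00 | 576000.00 | 480000.00
top flange | 2860.00 | 120.00 | 191.00 | 343200.00 | 546260.00
Σ | 12460.00 |  |  | 1495200.00 | 1074260.00
X̄ = 1495200.00 / 12460.00 = 120.00 mm
Ȳ = 1074260.00 / 12460.00 = 86.22 mm

X̄ = 120.00 mm, Ȳ = 86.22 mm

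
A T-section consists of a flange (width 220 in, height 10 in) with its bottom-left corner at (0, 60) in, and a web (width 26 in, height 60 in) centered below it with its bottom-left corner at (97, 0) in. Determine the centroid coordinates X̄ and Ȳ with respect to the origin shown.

X̄ = 110.00 in, Ȳ = 50.48 in

web: A = 26 × 60 = 1560.00, centroid at (110.00, 30.00).
flange: A = 220 × 10 = 2200.00, centroid at (110.00, 65.00).
ΣA = 3760.00 in², ΣAX̄ = 413600.00 in³, ΣAȲ = 189800.00 in³.
X̄ = 413600.00/3760.00 = 110.00 in; Ȳ = 189800.00/3760.00 = 50.48 in.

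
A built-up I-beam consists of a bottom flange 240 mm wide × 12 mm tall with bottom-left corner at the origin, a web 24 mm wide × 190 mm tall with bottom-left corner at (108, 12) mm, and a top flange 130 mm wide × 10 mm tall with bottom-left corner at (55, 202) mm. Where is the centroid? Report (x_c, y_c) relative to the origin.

bottom flange: A = 240 × 12 = 2880.00, centroid at (120.00, 6.00).
web: A = 24 × 190 = 4560.00, centroid at (120.00, 107.00).
top flange: A = 130 × 10 = 1300.00, centroid at (120.00, 207.00).
ΣA = 8740.00 mm²
ΣAx_c = (2880.00)(120.00) + (4560.00)(120.00) + (1300.00)(120.00) = 1048800.00 mm³
ΣAy_c = (2880.00)(6.00) + (4560.00)(107.00) + (1300.00)(207.00) = 774300.00 mm³
x_c = 1048800.00 / 8740.00 = 120.00 mm
y_c = 774300.00 / 8740.00 = 88.59 mm

x_c = 120.00 mm, y_c = 88.59 mm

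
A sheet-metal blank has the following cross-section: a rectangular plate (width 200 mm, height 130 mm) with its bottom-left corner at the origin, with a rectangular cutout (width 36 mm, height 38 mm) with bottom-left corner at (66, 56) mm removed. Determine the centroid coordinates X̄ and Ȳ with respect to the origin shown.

X̄ = 100.89 mm, Ȳ = 64.44 mm

plate: A = 200 × 130 = 26000.00, centroid at (100.00, 65.00).
hole: A = −(36 × 38) = -1368.00, centroid at (84.00, 75.00).
ΣA = 24632.00 mm²
ΣAX̄ = (26000.00)(100.00) + (-1368.00)(84.00) = 2485088.00 mm³
ΣAȲ = (26000.00)(65.00) + (-1368.00)(75.00) = 1587400.00 mm³
X̄ = 2485088.00 / 24632.00 = 100.89 mm
Ȳ = 1587400.00 / 24632.00 = 64.44 mm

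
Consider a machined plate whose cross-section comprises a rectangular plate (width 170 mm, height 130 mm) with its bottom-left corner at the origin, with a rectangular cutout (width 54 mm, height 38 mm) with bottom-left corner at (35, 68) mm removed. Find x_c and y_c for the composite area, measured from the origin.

plate: A = 170 × 130 = 22100.00, centroid at (85.00, 65.00).
hole: A = −(54 × 38) = -2052.00, centroid at (62.00, 87.00).
ΣA = 20048.00 mm²
ΣAx_c = (22100.00)(85.00) + (-2052.00)(62.00) = 1751276.00 mm³
ΣAy_c = (22100.00)(65.00) + (-2052.00)(87.00) = 1257976.00 mm³
x_c = 1751276.00 / 20048.00 = 87.35 mm
y_c = 1257976.00 / 20048.00 = 62.75 mm

x_c = 87.35 mm, y_c = 62.75 mm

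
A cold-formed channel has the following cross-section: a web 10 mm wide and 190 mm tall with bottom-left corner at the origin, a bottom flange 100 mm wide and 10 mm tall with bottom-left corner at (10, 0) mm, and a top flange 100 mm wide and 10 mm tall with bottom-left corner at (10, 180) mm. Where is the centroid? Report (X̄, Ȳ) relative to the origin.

Part | A | x̄ᵢ | ȳᵢ | A·x̄ᵢ | A·ȳᵢ
web | 1900.00 | 5.00 | 95.00 | 9500.00 | 180500.00
bottom flange | 1000.00 | 60.00 | 5.00 | 60000.00 | 5000.00
top flange | 1000.00 | 60.00 | 185.00 | 60000.00 | 185000.00
Σ | 3900.00 |  |  | 129500.00 | 370500.00
X̄ = 129500.00 / 3900.00 = 33.21 mm
Ȳ = 370500.00 / 3900.00 = 95.00 mm

X̄ = 33.21 mm, Ȳ = 95.00 mm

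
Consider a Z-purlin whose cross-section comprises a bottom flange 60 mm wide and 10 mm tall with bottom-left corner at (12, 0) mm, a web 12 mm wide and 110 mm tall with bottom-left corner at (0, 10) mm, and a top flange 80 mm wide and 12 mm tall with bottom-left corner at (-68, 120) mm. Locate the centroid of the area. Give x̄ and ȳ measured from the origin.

bottom flange: A = 60 × 10 = 600.00, centroid at (42.00, 5.00).
web: A = 12 × 110 = 1320.00, centroid at (6.00, 65.00).
top flange: A = 80 × 12 = 960.00, centroid at (-28.00, 126.00).
ΣA = 2880.00 mm², ΣAx̄ = 6240.00 mm³, ΣAȳ = 209760.00 mm³.
x̄ = 6240.00/2880.00 = 2.17 mm; ȳ = 209760.00/2880.00 = 72.83 mm.

x̄ = 2.17 mm, ȳ = 72.83 mm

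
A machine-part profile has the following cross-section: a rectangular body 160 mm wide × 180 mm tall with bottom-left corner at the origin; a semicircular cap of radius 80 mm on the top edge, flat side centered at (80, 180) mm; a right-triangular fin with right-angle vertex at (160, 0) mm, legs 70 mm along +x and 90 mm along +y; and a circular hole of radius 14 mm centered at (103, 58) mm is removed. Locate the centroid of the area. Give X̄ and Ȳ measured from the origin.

rectangular body: A = 160 × 180 = 28800.00, centroid at (80.00, 90.00).
semicircular top: A = ½π·80² = 10053.10, centroid at (80.00, 213.95).
triangular fin: A = ½·70·90 = 3150.00, centroid at (183.33, 30.00).
hole: A = −π·14² = -615.75, centroid at (103.00, 58.00).
ΣA = 41387.34 mm²
ΣAX̄ = (28800.00)(80.00) + (10053.10)(80.00) + (3150.00)(183.33) + (-615.75)(103.00) = 3622325.25 mm³
ΣAȲ = (28800.00)(90.00) + (10053.10)(213.95) + (3150.00)(30.00) + (-615.75)(58.00) = 4801677.08 mm³
X̄ = 3622325.25 / 41387.34 = 87.52 mm
Ȳ = 4801677.08 / 41387.34 = 116.02 mm

X̄ = 87.52 mm, Ȳ = 116.02 mm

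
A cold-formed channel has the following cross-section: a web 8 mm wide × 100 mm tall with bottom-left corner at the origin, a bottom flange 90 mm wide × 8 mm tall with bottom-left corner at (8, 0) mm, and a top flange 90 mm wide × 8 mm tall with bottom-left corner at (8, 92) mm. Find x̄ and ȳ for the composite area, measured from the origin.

x̄ = 35.50 mm, ȳ = 50.00 mm

Part | A | x̄ᵢ | ȳᵢ | A·x̄ᵢ | A·ȳᵢ
web | 800.00 | 4.00 | 50.00 | 3200.00 | 40000.00
bottom flange | 720.00 | 53.00 | 4.00 | 38160.00 | 2880.00
top flange | 720.00 | 53.00 | 96.00 | 38160.00 | 69120.00
Σ | 2240.00 |  |  | 79520.00 | 112000.00
x̄ = 79520.00 / 2240.00 = 35.50 mm
ȳ = 112000.00 / 2240.00 = 50.00 mm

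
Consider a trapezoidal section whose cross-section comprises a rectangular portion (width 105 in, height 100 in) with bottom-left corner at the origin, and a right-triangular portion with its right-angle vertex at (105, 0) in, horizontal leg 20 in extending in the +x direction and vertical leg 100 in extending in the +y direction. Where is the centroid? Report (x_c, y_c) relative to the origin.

x_c = 57.64 in, y_c = 48.55 in

rectangular portion: A = 105 × 100 = 10500.00, centroid at (52.50, 50.00).
triangular portion: A = ½·20·100 = 1000.00, centroid at (111.67, 33.33).
ΣA = 11500.00 in², ΣAx_c = 662916.67 in³, ΣAy_c = 558333.33 in³.
x_c = 662916.67/11500.00 = 57.64 in; y_c = 558333.33/11500.00 = 48.55 in.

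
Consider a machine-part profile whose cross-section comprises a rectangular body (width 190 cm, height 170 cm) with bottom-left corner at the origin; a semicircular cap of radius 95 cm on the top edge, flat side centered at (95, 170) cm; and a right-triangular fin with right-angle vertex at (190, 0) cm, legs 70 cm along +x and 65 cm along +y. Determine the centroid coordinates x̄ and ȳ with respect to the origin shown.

x̄ = 100.52 cm, ȳ = 118.49 cm

rectangular body: A = 190 × 170 = 32300.00, centroid at (95.00, 85.00).
semicircular top: A = ½π·95² = 14176.44, centroid at (95.00, 210.32).
triangular fin: A = ½·70·65 = 2275.00, centroid at (213.33, 21.67).
ΣA = 48751.44 cm², ΣAx̄ = 4900594.83 cm³, ΣAȳ = 5776369.26 cm³.
x̄ = 4900594.83/48751.44 = 100.52 cm; ȳ = 5776369.26/48751.44 = 118.49 cm.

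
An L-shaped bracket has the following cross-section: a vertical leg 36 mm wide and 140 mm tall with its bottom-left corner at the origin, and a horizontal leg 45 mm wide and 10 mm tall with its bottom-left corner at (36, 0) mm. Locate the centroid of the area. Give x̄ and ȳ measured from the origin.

x̄ = 21.32 mm, ȳ = 64.67 mm

vertical leg: A = 36 × 140 = 5040.00, centroid at (18.00, 70.00).
horizontal leg: A = 45 × 10 = 450.00, centroid at (58.50, 5.00).
ΣA = 5490.00 mm²
ΣAx̄ = (5040.00)(18.00) + (450.00)(58.50) = 117045.00 mm³
ΣAȳ = (5040.00)(70.00) + (450.00)(5.00) = 355050.00 mm³
x̄ = 117045.00 / 5490.00 = 21.32 mm
ȳ = 355050.00 / 5490.00 = 64.67 mm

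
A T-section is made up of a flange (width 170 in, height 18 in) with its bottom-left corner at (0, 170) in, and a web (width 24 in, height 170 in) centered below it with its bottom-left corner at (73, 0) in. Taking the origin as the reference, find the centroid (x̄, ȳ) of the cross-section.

web: A = 24 × 170 = 4080.00, centroid at (85.00, 85.00).
flange: A = 170 × 18 = 3060.00, centroid at (85.00, 179.00).
ΣA = 7140.00 in²
ΣAx̄ = (4080.00)(85.00) + (3060.00)(85.00) = 606900.00 in³
ΣAȳ = (4080.00)(85.00) + (3060.00)(179.00) = 894540.00 in³
x̄ = 606900.00 / 7140.00 = 85.00 in
ȳ = 894540.00 / 7140.00 = 125.29 in

x̄ = 85.00 in, ȳ = 125.29 in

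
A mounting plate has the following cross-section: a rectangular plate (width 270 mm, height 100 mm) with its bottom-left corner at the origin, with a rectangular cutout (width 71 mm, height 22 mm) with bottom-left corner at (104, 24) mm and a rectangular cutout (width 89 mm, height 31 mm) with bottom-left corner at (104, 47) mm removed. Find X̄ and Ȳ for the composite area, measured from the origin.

X̄ = 133.05 mm, Ȳ = 49.51 mm

plate: A = 270 × 100 = 27000.00, centroid at (135.00, 50.00).
hole 1: A = −(71 × 22) = -1562.00, centroid at (139.50, 35.00).
hole 2: A = −(89 × 31) = -2759.00, centroid at (148.50, 62.50).
ΣA = 22679.00 mm², ΣAX̄ = 3017389.50 mm³, ΣAȲ = 1122892.50 mm³.
X̄ = 3017389.50/22679.00 = 133.05 mm; Ȳ = 1122892.50/22679.00 = 49.51 mm.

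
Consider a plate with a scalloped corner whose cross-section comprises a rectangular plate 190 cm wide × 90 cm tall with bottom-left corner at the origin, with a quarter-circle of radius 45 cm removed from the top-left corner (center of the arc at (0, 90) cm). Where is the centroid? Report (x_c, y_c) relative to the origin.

Part | A | x̄ᵢ | ȳᵢ | A·x̄ᵢ | A·ȳᵢ
plate | 17100.00 | 95.00 | 45.00 | 1624500.00 | 769500.00
removed quarter-circle | -1590.43 | 19.10 | 70.90 | -30375.00 | -112763.82
Σ | 15509.57 |  |  | 1594125.00 | 656736.18
x_c = 1594125.00 / 15509.57 = 102.78 cm
y_c = 656736.18 / 15509.57 = 42.34 cm

x_c = 102.78 cm, y_c = 42.34 cm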